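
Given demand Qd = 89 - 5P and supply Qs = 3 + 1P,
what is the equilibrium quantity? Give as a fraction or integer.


First find equilibrium price:
89 - 5P = 3 + 1P
P* = 86/6 = 43/3
Then substitute into demand:
Q* = 89 - 5 * 43/3 = 52/3

52/3


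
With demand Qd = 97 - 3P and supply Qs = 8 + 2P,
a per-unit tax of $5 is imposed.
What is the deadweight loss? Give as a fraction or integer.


Pre-tax equilibrium quantity: Q* = 218/5
Post-tax equilibrium quantity: Q_tax = 188/5
Reduction in quantity: Q* - Q_tax = 6
DWL = (1/2) * tax * (Q* - Q_tax)
DWL = (1/2) * 5 * 6 = 15

15


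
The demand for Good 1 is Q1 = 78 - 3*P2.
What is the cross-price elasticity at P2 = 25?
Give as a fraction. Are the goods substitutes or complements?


dQ1/dP2 = -3
At P2 = 25: Q1 = 78 - 3*25 = 3
Exy = (dQ1/dP2)(P2/Q1) = -3 * 25 / 3 = -25
Since Exy < 0, the goods are complements.

-25 (complements)


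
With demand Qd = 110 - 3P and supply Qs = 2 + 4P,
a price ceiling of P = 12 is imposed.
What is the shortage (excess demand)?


At P = 12:
Qd = 110 - 3*12 = 74
Qs = 2 + 4*12 = 50
Shortage = Qd - Qs = 74 - 50 = 24

24


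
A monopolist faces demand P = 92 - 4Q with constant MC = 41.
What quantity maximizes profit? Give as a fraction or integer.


TR = P*Q = (92 - 4Q)Q = 92Q - 4Q^2
MR = dTR/dQ = 92 - 8Q
Set MR = MC:
92 - 8Q = 41
51 = 8Q
Q* = 51/8 = 51/8

51/8


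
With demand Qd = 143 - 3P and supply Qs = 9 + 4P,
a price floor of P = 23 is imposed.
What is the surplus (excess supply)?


At P = 23:
Qd = 143 - 3*23 = 74
Qs = 9 + 4*23 = 101
Surplus = Qs - Qd = 101 - 74 = 27

27


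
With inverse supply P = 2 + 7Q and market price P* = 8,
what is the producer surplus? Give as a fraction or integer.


Minimum supply price (at Q=0): P_min = 2
Quantity supplied at P* = 8:
Q* = (8 - 2)/7 = 6/7
PS = (1/2) * Q* * (P* - P_min)
PS = (1/2) * 6/7 * (8 - 2)
PS = (1/2) * 6/7 * 6 = 18/7

18/7


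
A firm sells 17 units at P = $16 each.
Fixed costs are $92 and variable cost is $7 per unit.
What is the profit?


Total Revenue = P * Q = 16 * 17 = $272
Total Cost = FC + VC*Q = 92 + 7*17 = $211
Profit = TR - TC = 272 - 211 = $61

$61


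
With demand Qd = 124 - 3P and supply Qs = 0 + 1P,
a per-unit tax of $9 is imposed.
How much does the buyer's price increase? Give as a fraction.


With a per-unit tax, the buyer's price increase depends on relative slopes.
Supply slope: d = 1, Demand slope: b = 3
Buyer's price increase = d * tax / (b + d)
= 1 * 9 / (3 + 1)
= 9 / 4 = 9/4

9/4


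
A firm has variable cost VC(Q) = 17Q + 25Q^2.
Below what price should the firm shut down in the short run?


AVC(Q) = VC(Q)/Q = 17 + 25Q
AVC is increasing in Q, so minimum AVC is at Q -> 0+.
Min AVC = 17
The firm should shut down if P < 17.

17


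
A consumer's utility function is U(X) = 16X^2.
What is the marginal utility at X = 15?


MU = dU/dX = 16*2*X^(2-1)
MU = 32*X^1
At X = 15:
MU = 32 * 15^1
MU = 32 * 15 = 480

480


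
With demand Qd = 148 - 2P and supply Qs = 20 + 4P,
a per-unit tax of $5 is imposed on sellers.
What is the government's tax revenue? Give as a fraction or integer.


With tax on sellers, new supply: Qs' = 20 + 4(P - 5)
= 0 + 4P
New equilibrium quantity:
Q_new = 296/3
Tax revenue = tax * Q_new = 5 * 296/3 = 1480/3

1480/3


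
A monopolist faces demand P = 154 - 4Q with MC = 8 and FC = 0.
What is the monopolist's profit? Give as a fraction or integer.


MR = MC: 154 - 8Q = 8
Q* = 73/4
P* = 154 - 4*73/4 = 81
Profit = (P* - MC)*Q* - FC
= (81 - 8)*73/4 - 0
= 73*73/4 - 0
= 5329/4 - 0 = 5329/4

5329/4


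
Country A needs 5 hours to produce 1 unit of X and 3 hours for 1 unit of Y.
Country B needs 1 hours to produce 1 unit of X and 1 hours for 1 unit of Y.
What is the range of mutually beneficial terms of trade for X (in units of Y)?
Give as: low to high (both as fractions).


Opportunity cost of X for Country A = hours_X / hours_Y = 5/3 = 5/3 units of Y
Opportunity cost of X for Country B = hours_X / hours_Y = 1/1 = 1 units of Y
Terms of trade must be between the two opportunity costs.
Range: 1 to 5/3

1 to 5/3


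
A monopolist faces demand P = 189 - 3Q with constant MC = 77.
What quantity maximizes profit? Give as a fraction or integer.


TR = P*Q = (189 - 3Q)Q = 189Q - 3Q^2
MR = dTR/dQ = 189 - 6Q
Set MR = MC:
189 - 6Q = 77
112 = 6Q
Q* = 112/6 = 56/3

56/3


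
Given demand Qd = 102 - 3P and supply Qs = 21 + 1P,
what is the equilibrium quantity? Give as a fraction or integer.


First find equilibrium price:
102 - 3P = 21 + 1P
P* = 81/4 = 81/4
Then substitute into demand:
Q* = 102 - 3 * 81/4 = 165/4

165/4


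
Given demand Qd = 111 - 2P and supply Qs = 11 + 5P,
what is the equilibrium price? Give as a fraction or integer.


At equilibrium, Qd = Qs.
111 - 2P = 11 + 5P
111 - 11 = 2P + 5P
100 = 7P
P* = 100/7 = 100/7

100/7


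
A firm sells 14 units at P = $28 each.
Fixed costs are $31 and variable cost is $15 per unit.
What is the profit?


Total Revenue = P * Q = 28 * 14 = $392
Total Cost = FC + VC*Q = 31 + 15*14 = $241
Profit = TR - TC = 392 - 241 = $151

$151


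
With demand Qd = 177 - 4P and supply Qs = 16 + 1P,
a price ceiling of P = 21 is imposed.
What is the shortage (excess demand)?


At P = 21:
Qd = 177 - 4*21 = 93
Qs = 16 + 1*21 = 37
Shortage = Qd - Qs = 93 - 37 = 56

56


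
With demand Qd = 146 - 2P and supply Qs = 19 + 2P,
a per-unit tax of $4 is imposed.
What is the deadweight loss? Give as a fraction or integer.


Pre-tax equilibrium quantity: Q* = 165/2
Post-tax equilibrium quantity: Q_tax = 157/2
Reduction in quantity: Q* - Q_tax = 4
DWL = (1/2) * tax * (Q* - Q_tax)
DWL = (1/2) * 4 * 4 = 8

8


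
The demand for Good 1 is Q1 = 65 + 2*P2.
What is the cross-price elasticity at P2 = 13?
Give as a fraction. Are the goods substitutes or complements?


dQ1/dP2 = 2
At P2 = 13: Q1 = 65 + 2*13 = 91
Exy = (dQ1/dP2)(P2/Q1) = 2 * 13 / 91 = 2/7
Since Exy > 0, the goods are substitutes.

2/7 (substitutes)


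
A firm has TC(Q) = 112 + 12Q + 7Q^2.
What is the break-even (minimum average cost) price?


AC(Q) = 112/Q + 12 + 7Q
To minimize: dAC/dQ = -112/Q^2 + 7 = 0
Q^2 = 112/7 = 16
Q* = 4
Min AC = 112/4 + 12 + 7*4
Min AC = 28 + 12 + 28 = 68

68


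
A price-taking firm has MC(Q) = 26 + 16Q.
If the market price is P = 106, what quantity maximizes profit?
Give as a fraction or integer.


In perfect competition, profit is maximized where P = MC.
106 = 26 + 16Q
80 = 16Q
Q* = 80/16 = 5

5


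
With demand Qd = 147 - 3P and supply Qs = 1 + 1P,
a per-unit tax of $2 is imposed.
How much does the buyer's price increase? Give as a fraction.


With a per-unit tax, the buyer's price increase depends on relative slopes.
Supply slope: d = 1, Demand slope: b = 3
Buyer's price increase = d * tax / (b + d)
= 1 * 2 / (3 + 1)
= 2 / 4 = 1/2

1/2


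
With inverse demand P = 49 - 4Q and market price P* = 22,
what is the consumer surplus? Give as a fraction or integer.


Maximum willingness to pay (at Q=0): P_max = 49
Quantity demanded at P* = 22:
Q* = (49 - 22)/4 = 27/4
CS = (1/2) * Q* * (P_max - P*)
CS = (1/2) * 27/4 * (49 - 22)
CS = (1/2) * 27/4 * 27 = 729/8

729/8


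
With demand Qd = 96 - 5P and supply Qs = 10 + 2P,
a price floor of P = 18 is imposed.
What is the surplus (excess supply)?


At P = 18:
Qd = 96 - 5*18 = 6
Qs = 10 + 2*18 = 46
Surplus = Qs - Qd = 46 - 6 = 40

40


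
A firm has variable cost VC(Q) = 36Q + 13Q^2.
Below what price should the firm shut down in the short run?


AVC(Q) = VC(Q)/Q = 36 + 13Q
AVC is increasing in Q, so minimum AVC is at Q -> 0+.
Min AVC = 36
The firm should shut down if P < 36.

36


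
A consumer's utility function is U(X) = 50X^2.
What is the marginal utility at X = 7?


MU = dU/dX = 50*2*X^(2-1)
MU = 100*X^1
At X = 7:
MU = 100 * 7^1
MU = 100 * 7 = 700

700


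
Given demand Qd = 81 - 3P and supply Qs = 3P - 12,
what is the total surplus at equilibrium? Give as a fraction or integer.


Find equilibrium: 81 - 3P = 3P - 12
81 + 12 = 6P
P* = 93/6 = 31/2
Q* = 3*31/2 - 12 = 69/2
Inverse demand: P = 27 - Q/3, so P_max = 27
Inverse supply: P = 4 + Q/3, so P_min = 4
CS = (1/2) * 69/2 * (27 - 31/2) = 1587/8
PS = (1/2) * 69/2 * (31/2 - 4) = 1587/8
TS = CS + PS = 1587/8 + 1587/8 = 1587/4

1587/4


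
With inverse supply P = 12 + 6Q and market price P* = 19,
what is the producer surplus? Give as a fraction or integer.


Minimum supply price (at Q=0): P_min = 12
Quantity supplied at P* = 19:
Q* = (19 - 12)/6 = 7/6
PS = (1/2) * Q* * (P* - P_min)
PS = (1/2) * 7/6 * (19 - 12)
PS = (1/2) * 7/6 * 7 = 49/12

49/12


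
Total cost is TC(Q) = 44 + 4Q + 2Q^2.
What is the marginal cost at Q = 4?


MC = dTC/dQ = 4 + 2*2*Q
At Q = 4:
MC = 4 + 4*4
MC = 4 + 16 = 20

20


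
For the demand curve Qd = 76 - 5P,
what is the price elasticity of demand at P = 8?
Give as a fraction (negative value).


dQ/dP = -5
At P = 8: Q = 76 - 5*8 = 36
E = (dQ/dP)(P/Q) = (-5)(8/36) = -10/9

-10/9


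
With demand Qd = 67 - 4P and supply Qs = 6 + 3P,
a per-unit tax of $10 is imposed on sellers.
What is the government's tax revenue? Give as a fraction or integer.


With tax on sellers, new supply: Qs' = 6 + 3(P - 10)
= 3P - 24
New equilibrium quantity:
Q_new = 15
Tax revenue = tax * Q_new = 10 * 15 = 150

150


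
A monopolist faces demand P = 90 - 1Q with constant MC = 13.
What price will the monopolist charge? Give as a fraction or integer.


MR = 90 - 2Q
Set MR = MC: 90 - 2Q = 13
Q* = 77/2
Substitute into demand:
P* = 90 - 1*77/2 = 103/2

103/2


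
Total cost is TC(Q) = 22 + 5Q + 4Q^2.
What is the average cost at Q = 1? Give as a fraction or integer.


TC(1) = 22 + 5*1 + 4*1^2
TC(1) = 22 + 5 + 4 = 31
AC = TC/Q = 31/1 = 31

31


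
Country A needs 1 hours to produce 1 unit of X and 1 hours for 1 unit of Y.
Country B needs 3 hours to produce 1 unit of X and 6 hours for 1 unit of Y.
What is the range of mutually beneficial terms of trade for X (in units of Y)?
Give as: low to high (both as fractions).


Opportunity cost of X for Country A = hours_X / hours_Y = 1/1 = 1 units of Y
Opportunity cost of X for Country B = hours_X / hours_Y = 3/6 = 1/2 units of Y
Terms of trade must be between the two opportunity costs.
Range: 1/2 to 1

1/2 to 1


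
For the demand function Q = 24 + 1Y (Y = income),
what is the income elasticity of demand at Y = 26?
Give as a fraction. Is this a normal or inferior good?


dQ/dY = 1
At Y = 26: Q = 24 + 1*26 = 50
Ey = (dQ/dY)(Y/Q) = 1 * 26 / 50 = 13/25
Since Ey > 0, this is a normal good.

13/25 (normal good)


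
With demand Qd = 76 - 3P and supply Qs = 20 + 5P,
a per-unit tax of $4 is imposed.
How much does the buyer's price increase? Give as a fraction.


With a per-unit tax, the buyer's price increase depends on relative slopes.
Supply slope: d = 5, Demand slope: b = 3
Buyer's price increase = d * tax / (b + d)
= 5 * 4 / (3 + 5)
= 20 / 8 = 5/2

5/2


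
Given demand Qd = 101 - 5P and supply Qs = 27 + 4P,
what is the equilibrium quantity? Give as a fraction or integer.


First find equilibrium price:
101 - 5P = 27 + 4P
P* = 74/9 = 74/9
Then substitute into demand:
Q* = 101 - 5 * 74/9 = 539/9

539/9


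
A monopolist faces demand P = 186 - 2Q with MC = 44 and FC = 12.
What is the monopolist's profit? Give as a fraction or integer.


MR = MC: 186 - 4Q = 44
Q* = 71/2
P* = 186 - 2*71/2 = 115
Profit = (P* - MC)*Q* - FC
= (115 - 44)*71/2 - 12
= 71*71/2 - 12
= 5041/2 - 12 = 5017/2

5017/2


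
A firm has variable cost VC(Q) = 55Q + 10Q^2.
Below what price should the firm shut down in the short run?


AVC(Q) = VC(Q)/Q = 55 + 10Q
AVC is increasing in Q, so minimum AVC is at Q -> 0+.
Min AVC = 55
The firm should shut down if P < 55.

55


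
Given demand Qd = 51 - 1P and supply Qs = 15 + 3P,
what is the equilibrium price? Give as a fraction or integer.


At equilibrium, Qd = Qs.
51 - 1P = 15 + 3P
51 - 15 = 1P + 3P
36 = 4P
P* = 36/4 = 9

9


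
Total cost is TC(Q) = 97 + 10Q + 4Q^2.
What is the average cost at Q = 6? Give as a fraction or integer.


TC(6) = 97 + 10*6 + 4*6^2
TC(6) = 97 + 60 + 144 = 301
AC = TC/Q = 301/6 = 301/6

301/6


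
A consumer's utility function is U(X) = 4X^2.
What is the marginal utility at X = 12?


MU = dU/dX = 4*2*X^(2-1)
MU = 8*X^1
At X = 12:
MU = 8 * 12^1
MU = 8 * 12 = 96

96


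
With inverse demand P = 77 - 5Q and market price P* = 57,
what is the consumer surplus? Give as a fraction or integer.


Maximum willingness to pay (at Q=0): P_max = 77
Quantity demanded at P* = 57:
Q* = (77 - 57)/5 = 4
CS = (1/2) * Q* * (P_max - P*)
CS = (1/2) * 4 * (77 - 57)
CS = (1/2) * 4 * 20 = 40

40


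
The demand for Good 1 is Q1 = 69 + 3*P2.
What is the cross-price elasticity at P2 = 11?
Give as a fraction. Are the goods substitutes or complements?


dQ1/dP2 = 3
At P2 = 11: Q1 = 69 + 3*11 = 102
Exy = (dQ1/dP2)(P2/Q1) = 3 * 11 / 102 = 11/34
Since Exy > 0, the goods are substitutes.

11/34 (substitutes)


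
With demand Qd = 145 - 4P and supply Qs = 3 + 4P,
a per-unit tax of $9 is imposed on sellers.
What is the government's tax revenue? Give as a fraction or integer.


With tax on sellers, new supply: Qs' = 3 + 4(P - 9)
= 4P - 33
New equilibrium quantity:
Q_new = 56
Tax revenue = tax * Q_new = 9 * 56 = 504

504


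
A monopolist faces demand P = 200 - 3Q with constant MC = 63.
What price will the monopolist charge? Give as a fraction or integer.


MR = 200 - 6Q
Set MR = MC: 200 - 6Q = 63
Q* = 137/6
Substitute into demand:
P* = 200 - 3*137/6 = 263/2

263/2


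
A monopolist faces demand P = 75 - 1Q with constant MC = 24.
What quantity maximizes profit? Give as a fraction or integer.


TR = P*Q = (75 - 1Q)Q = 75Q - 1Q^2
MR = dTR/dQ = 75 - 2Q
Set MR = MC:
75 - 2Q = 24
51 = 2Q
Q* = 51/2 = 51/2

51/2


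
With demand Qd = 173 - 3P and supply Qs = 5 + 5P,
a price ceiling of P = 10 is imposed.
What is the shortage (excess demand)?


At P = 10:
Qd = 173 - 3*10 = 143
Qs = 5 + 5*10 = 55
Shortage = Qd - Qs = 143 - 55 = 88

88


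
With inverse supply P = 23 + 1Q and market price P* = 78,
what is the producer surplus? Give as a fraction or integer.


Minimum supply price (at Q=0): P_min = 23
Quantity supplied at P* = 78:
Q* = (78 - 23)/1 = 55
PS = (1/2) * Q* * (P* - P_min)
PS = (1/2) * 55 * (78 - 23)
PS = (1/2) * 55 * 55 = 3025/2

3025/2


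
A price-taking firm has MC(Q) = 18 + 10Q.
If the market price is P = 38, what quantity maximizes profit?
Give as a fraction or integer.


In perfect competition, profit is maximized where P = MC.
38 = 18 + 10Q
20 = 10Q
Q* = 20/10 = 2

2


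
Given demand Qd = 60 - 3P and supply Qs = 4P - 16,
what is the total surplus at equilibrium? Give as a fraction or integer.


Find equilibrium: 60 - 3P = 4P - 16
60 + 16 = 7P
P* = 76/7 = 76/7
Q* = 4*76/7 - 16 = 192/7
Inverse demand: P = 20 - Q/3, so P_max = 20
Inverse supply: P = 4 + Q/4, so P_min = 4
CS = (1/2) * 192/7 * (20 - 76/7) = 6144/49
PS = (1/2) * 192/7 * (76/7 - 4) = 4608/49
TS = CS + PS = 6144/49 + 4608/49 = 1536/7

1536/7


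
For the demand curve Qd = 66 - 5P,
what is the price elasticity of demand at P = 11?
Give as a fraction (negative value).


dQ/dP = -5
At P = 11: Q = 66 - 5*11 = 11
E = (dQ/dP)(P/Q) = (-5)(11/11) = -5

-5


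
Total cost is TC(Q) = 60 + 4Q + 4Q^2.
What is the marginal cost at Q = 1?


MC = dTC/dQ = 4 + 2*4*Q
At Q = 1:
MC = 4 + 8*1
MC = 4 + 8 = 12

12


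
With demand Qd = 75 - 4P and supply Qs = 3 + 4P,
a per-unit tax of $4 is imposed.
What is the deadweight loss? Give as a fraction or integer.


Pre-tax equilibrium quantity: Q* = 39
Post-tax equilibrium quantity: Q_tax = 31
Reduction in quantity: Q* - Q_tax = 8
DWL = (1/2) * tax * (Q* - Q_tax)
DWL = (1/2) * 4 * 8 = 16

16


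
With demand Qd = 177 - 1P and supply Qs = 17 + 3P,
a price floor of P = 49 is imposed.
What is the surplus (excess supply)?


At P = 49:
Qd = 177 - 1*49 = 128
Qs = 17 + 3*49 = 164
Surplus = Qs - Qd = 164 - 128 = 36

36


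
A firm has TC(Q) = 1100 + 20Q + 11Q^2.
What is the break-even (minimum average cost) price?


AC(Q) = 1100/Q + 20 + 11Q
To minimize: dAC/dQ = -1100/Q^2 + 11 = 0
Q^2 = 1100/11 = 100
Q* = 10
Min AC = 1100/10 + 20 + 11*10
Min AC = 110 + 20 + 110 = 240

240


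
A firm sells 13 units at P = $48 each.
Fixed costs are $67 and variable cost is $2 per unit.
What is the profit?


Total Revenue = P * Q = 48 * 13 = $624
Total Cost = FC + VC*Q = 67 + 2*13 = $93
Profit = TR - TC = 624 - 93 = $531

$531


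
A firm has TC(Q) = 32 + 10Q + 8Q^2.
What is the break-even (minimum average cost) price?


AC(Q) = 32/Q + 10 + 8Q
To minimize: dAC/dQ = -32/Q^2 + 8 = 0
Q^2 = 32/8 = 4
Q* = 2
Min AC = 32/2 + 10 + 8*2
Min AC = 16 + 10 + 16 = 42

42


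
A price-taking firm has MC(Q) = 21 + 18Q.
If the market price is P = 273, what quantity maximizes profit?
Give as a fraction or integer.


In perfect competition, profit is maximized where P = MC.
273 = 21 + 18Q
252 = 18Q
Q* = 252/18 = 14

14


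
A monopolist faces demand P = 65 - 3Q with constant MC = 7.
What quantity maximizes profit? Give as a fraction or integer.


TR = P*Q = (65 - 3Q)Q = 65Q - 3Q^2
MR = dTR/dQ = 65 - 6Q
Set MR = MC:
65 - 6Q = 7
58 = 6Q
Q* = 58/6 = 29/3

29/3


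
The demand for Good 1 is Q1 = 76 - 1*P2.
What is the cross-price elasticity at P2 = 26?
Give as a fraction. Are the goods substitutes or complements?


dQ1/dP2 = -1
At P2 = 26: Q1 = 76 - 1*26 = 50
Exy = (dQ1/dP2)(P2/Q1) = -1 * 26 / 50 = -13/25
Since Exy < 0, the goods are complements.

-13/25 (complements)


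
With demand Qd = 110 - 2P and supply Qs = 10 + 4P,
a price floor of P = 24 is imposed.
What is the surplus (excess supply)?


At P = 24:
Qd = 110 - 2*24 = 62
Qs = 10 + 4*24 = 106
Surplus = Qs - Qd = 106 - 62 = 44

44


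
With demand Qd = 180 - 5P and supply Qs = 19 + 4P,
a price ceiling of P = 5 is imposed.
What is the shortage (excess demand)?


At P = 5:
Qd = 180 - 5*5 = 155
Qs = 19 + 4*5 = 39
Shortage = Qd - Qs = 155 - 39 = 116

116


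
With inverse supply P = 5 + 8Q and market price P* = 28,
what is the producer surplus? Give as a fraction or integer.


Minimum supply price (at Q=0): P_min = 5
Quantity supplied at P* = 28:
Q* = (28 - 5)/8 = 23/8
PS = (1/2) * Q* * (P* - P_min)
PS = (1/2) * 23/8 * (28 - 5)
PS = (1/2) * 23/8 * 23 = 529/16

529/16


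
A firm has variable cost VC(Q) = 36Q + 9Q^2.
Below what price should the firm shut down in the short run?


AVC(Q) = VC(Q)/Q = 36 + 9Q
AVC is increasing in Q, so minimum AVC is at Q -> 0+.
Min AVC = 36
The firm should shut down if P < 36.

36


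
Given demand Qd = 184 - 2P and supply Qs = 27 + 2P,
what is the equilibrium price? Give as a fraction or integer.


At equilibrium, Qd = Qs.
184 - 2P = 27 + 2P
184 - 27 = 2P + 2P
157 = 4P
P* = 157/4 = 157/4

157/4


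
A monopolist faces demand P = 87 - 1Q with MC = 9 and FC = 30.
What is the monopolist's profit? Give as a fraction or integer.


MR = MC: 87 - 2Q = 9
Q* = 39
P* = 87 - 1*39 = 48
Profit = (P* - MC)*Q* - FC
= (48 - 9)*39 - 30
= 39*39 - 30
= 1521 - 30 = 1491

1491


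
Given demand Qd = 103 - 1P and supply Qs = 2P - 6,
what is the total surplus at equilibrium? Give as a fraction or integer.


Find equilibrium: 103 - 1P = 2P - 6
103 + 6 = 3P
P* = 109/3 = 109/3
Q* = 2*109/3 - 6 = 200/3
Inverse demand: P = 103 - Q/1, so P_max = 103
Inverse supply: P = 3 + Q/2, so P_min = 3
CS = (1/2) * 200/3 * (103 - 109/3) = 20000/9
PS = (1/2) * 200/3 * (109/3 - 3) = 10000/9
TS = CS + PS = 20000/9 + 10000/9 = 10000/3

10000/3


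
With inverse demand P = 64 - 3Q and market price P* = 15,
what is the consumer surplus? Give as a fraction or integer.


Maximum willingness to pay (at Q=0): P_max = 64
Quantity demanded at P* = 15:
Q* = (64 - 15)/3 = 49/3
CS = (1/2) * Q* * (P_max - P*)
CS = (1/2) * 49/3 * (64 - 15)
CS = (1/2) * 49/3 * 49 = 2401/6

2401/6


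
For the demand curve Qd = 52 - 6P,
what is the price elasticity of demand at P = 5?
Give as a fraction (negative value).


dQ/dP = -6
At P = 5: Q = 52 - 6*5 = 22
E = (dQ/dP)(P/Q) = (-6)(5/22) = -15/11

-15/11


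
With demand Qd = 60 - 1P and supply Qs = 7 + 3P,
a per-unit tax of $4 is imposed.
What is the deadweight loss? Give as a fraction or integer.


Pre-tax equilibrium quantity: Q* = 187/4
Post-tax equilibrium quantity: Q_tax = 175/4
Reduction in quantity: Q* - Q_tax = 3
DWL = (1/2) * tax * (Q* - Q_tax)
DWL = (1/2) * 4 * 3 = 6

6


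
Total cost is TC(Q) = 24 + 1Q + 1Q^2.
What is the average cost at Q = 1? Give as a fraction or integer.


TC(1) = 24 + 1*1 + 1*1^2
TC(1) = 24 + 1 + 1 = 26
AC = TC/Q = 26/1 = 26

26


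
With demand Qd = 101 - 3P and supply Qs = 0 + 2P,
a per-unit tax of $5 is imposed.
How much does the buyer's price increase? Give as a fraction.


With a per-unit tax, the buyer's price increase depends on relative slopes.
Supply slope: d = 2, Demand slope: b = 3
Buyer's price increase = d * tax / (b + d)
= 2 * 5 / (3 + 2)
= 10 / 5 = 2

2


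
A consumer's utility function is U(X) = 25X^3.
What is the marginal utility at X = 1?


MU = dU/dX = 25*3*X^(3-1)
MU = 75*X^2
At X = 1:
MU = 75 * 1^2
MU = 75 * 1 = 75

75


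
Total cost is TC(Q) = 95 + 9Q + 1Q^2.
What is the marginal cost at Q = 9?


MC = dTC/dQ = 9 + 2*1*Q
At Q = 9:
MC = 9 + 2*9
MC = 9 + 18 = 27

27


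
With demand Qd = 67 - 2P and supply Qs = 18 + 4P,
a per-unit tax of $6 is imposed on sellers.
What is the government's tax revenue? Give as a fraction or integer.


With tax on sellers, new supply: Qs' = 18 + 4(P - 6)
= 4P - 6
New equilibrium quantity:
Q_new = 128/3
Tax revenue = tax * Q_new = 6 * 128/3 = 256

256


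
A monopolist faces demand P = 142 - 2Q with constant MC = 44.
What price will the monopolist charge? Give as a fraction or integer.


MR = 142 - 4Q
Set MR = MC: 142 - 4Q = 44
Q* = 49/2
Substitute into demand:
P* = 142 - 2*49/2 = 93

93


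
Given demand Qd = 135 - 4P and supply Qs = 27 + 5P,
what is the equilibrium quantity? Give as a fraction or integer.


First find equilibrium price:
135 - 4P = 27 + 5P
P* = 108/9 = 12
Then substitute into demand:
Q* = 135 - 4 * 12 = 87

87


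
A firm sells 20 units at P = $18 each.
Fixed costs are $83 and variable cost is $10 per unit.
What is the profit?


Total Revenue = P * Q = 18 * 20 = $360
Total Cost = FC + VC*Q = 83 + 10*20 = $283
Profit = TR - TC = 360 - 283 = $77

$77


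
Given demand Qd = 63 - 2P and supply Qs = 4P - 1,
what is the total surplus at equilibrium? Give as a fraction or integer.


Find equilibrium: 63 - 2P = 4P - 1
63 + 1 = 6P
P* = 64/6 = 32/3
Q* = 4*32/3 - 1 = 125/3
Inverse demand: P = 63/2 - Q/2, so P_max = 63/2
Inverse supply: P = 1/4 + Q/4, so P_min = 1/4
CS = (1/2) * 125/3 * (63/2 - 32/3) = 15625/36
PS = (1/2) * 125/3 * (32/3 - 1/4) = 15625/72
TS = CS + PS = 15625/36 + 15625/72 = 15625/24

15625/24


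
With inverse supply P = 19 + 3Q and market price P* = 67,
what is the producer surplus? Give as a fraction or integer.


Minimum supply price (at Q=0): P_min = 19
Quantity supplied at P* = 67:
Q* = (67 - 19)/3 = 16
PS = (1/2) * Q* * (P* - P_min)
PS = (1/2) * 16 * (67 - 19)
PS = (1/2) * 16 * 48 = 384

384


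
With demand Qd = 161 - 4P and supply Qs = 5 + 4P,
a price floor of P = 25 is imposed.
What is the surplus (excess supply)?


At P = 25:
Qd = 161 - 4*25 = 61
Qs = 5 + 4*25 = 105
Surplus = Qs - Qd = 105 - 61 = 44

44


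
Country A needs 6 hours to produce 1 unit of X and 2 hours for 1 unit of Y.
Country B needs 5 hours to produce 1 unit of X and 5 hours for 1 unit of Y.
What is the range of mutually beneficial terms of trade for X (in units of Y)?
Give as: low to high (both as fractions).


Opportunity cost of X for Country A = hours_X / hours_Y = 6/2 = 3 units of Y
Opportunity cost of X for Country B = hours_X / hours_Y = 5/5 = 1 units of Y
Terms of trade must be between the two opportunity costs.
Range: 1 to 3

1 to 3


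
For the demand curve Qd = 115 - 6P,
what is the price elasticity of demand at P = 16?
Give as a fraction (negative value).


dQ/dP = -6
At P = 16: Q = 115 - 6*16 = 19
E = (dQ/dP)(P/Q) = (-6)(16/19) = -96/19

-96/19


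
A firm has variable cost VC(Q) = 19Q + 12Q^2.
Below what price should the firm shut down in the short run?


AVC(Q) = VC(Q)/Q = 19 + 12Q
AVC is increasing in Q, so minimum AVC is at Q -> 0+.
Min AVC = 19
The firm should shut down if P < 19.

19


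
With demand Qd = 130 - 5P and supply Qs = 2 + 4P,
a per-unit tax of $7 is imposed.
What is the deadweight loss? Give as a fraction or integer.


Pre-tax equilibrium quantity: Q* = 530/9
Post-tax equilibrium quantity: Q_tax = 130/3
Reduction in quantity: Q* - Q_tax = 140/9
DWL = (1/2) * tax * (Q* - Q_tax)
DWL = (1/2) * 7 * 140/9 = 490/9

490/9


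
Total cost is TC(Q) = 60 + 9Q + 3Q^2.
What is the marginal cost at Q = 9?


MC = dTC/dQ = 9 + 2*3*Q
At Q = 9:
MC = 9 + 6*9
MC = 9 + 54 = 63

63


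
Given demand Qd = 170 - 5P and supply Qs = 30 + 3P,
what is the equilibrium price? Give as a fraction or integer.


At equilibrium, Qd = Qs.
170 - 5P = 30 + 3P
170 - 30 = 5P + 3P
140 = 8P
P* = 140/8 = 35/2

35/2


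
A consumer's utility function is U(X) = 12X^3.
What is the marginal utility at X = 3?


MU = dU/dX = 12*3*X^(3-1)
MU = 36*X^2
At X = 3:
MU = 36 * 3^2
MU = 36 * 9 = 324

324


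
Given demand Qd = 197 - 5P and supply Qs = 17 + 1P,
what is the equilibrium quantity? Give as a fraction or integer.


First find equilibrium price:
197 - 5P = 17 + 1P
P* = 180/6 = 30
Then substitute into demand:
Q* = 197 - 5 * 30 = 47

47


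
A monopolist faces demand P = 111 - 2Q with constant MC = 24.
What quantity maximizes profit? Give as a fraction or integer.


TR = P*Q = (111 - 2Q)Q = 111Q - 2Q^2
MR = dTR/dQ = 111 - 4Q
Set MR = MC:
111 - 4Q = 24
87 = 4Q
Q* = 87/4 = 87/4

87/4


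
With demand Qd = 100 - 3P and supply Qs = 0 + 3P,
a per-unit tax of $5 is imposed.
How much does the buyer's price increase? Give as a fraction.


With a per-unit tax, the buyer's price increase depends on relative slopes.
Supply slope: d = 3, Demand slope: b = 3
Buyer's price increase = d * tax / (b + d)
= 3 * 5 / (3 + 3)
= 15 / 6 = 5/2

5/2


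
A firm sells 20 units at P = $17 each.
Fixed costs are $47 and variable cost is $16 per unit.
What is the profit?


Total Revenue = P * Q = 17 * 20 = $340
Total Cost = FC + VC*Q = 47 + 16*20 = $367
Profit = TR - TC = 340 - 367 = $-27

$-27


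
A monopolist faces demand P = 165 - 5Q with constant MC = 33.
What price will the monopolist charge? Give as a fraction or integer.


MR = 165 - 10Q
Set MR = MC: 165 - 10Q = 33
Q* = 66/5
Substitute into demand:
P* = 165 - 5*66/5 = 99

99


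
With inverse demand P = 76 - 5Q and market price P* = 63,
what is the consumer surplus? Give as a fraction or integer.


Maximum willingness to pay (at Q=0): P_max = 76
Quantity demanded at P* = 63:
Q* = (76 - 63)/5 = 13/5
CS = (1/2) * Q* * (P_max - P*)
CS = (1/2) * 13/5 * (76 - 63)
CS = (1/2) * 13/5 * 13 = 169/10

169/10


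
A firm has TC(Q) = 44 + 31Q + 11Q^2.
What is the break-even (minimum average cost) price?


AC(Q) = 44/Q + 31 + 11Q
To minimize: dAC/dQ = -44/Q^2 + 11 = 0
Q^2 = 44/11 = 4
Q* = 2
Min AC = 44/2 + 31 + 11*2
Min AC = 22 + 31 + 22 = 75

75


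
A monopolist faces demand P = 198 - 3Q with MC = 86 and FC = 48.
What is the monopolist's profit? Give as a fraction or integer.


MR = MC: 198 - 6Q = 86
Q* = 56/3
P* = 198 - 3*56/3 = 142
Profit = (P* - MC)*Q* - FC
= (142 - 86)*56/3 - 48
= 56*56/3 - 48
= 3136/3 - 48 = 2992/3

2992/3


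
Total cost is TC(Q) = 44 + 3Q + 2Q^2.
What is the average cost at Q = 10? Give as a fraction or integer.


TC(10) = 44 + 3*10 + 2*10^2
TC(10) = 44 + 30 + 200 = 274
AC = TC/Q = 274/10 = 137/5

137/5


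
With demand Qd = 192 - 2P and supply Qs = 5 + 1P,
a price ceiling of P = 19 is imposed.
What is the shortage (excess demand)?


At P = 19:
Qd = 192 - 2*19 = 154
Qs = 5 + 1*19 = 24
Shortage = Qd - Qs = 154 - 24 = 130

130


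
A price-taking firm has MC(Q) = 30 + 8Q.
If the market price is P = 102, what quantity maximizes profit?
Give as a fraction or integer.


In perfect competition, profit is maximized where P = MC.
102 = 30 + 8Q
72 = 8Q
Q* = 72/8 = 9

9


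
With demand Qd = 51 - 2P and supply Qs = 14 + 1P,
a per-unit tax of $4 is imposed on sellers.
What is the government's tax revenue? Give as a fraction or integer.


With tax on sellers, new supply: Qs' = 14 + 1(P - 4)
= 10 + 1P
New equilibrium quantity:
Q_new = 71/3
Tax revenue = tax * Q_new = 4 * 71/3 = 284/3

284/3


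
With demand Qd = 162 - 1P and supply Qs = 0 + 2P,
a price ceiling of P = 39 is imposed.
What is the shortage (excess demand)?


At P = 39:
Qd = 162 - 1*39 = 123
Qs = 0 + 2*39 = 78
Shortage = Qd - Qs = 123 - 78 = 45

45


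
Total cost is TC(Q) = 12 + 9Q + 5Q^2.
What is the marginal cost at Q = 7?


MC = dTC/dQ = 9 + 2*5*Q
At Q = 7:
MC = 9 + 10*7
MC = 9 + 70 = 79

79


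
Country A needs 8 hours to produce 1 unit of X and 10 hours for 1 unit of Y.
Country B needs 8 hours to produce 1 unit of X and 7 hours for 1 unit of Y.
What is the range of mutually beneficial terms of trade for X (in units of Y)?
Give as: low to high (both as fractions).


Opportunity cost of X for Country A = hours_X / hours_Y = 8/10 = 4/5 units of Y
Opportunity cost of X for Country B = hours_X / hours_Y = 8/7 = 8/7 units of Y
Terms of trade must be between the two opportunity costs.
Range: 4/5 to 8/7

4/5 to 8/7


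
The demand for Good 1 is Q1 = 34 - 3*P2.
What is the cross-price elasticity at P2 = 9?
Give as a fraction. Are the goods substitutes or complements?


dQ1/dP2 = -3
At P2 = 9: Q1 = 34 - 3*9 = 7
Exy = (dQ1/dP2)(P2/Q1) = -3 * 9 / 7 = -27/7
Since Exy < 0, the goods are complements.

-27/7 (complements)


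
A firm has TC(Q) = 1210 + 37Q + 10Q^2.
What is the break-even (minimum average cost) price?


AC(Q) = 1210/Q + 37 + 10Q
To minimize: dAC/dQ = -1210/Q^2 + 10 = 0
Q^2 = 1210/10 = 121
Q* = 11
Min AC = 1210/11 + 37 + 10*11
Min AC = 110 + 37 + 110 = 257

257


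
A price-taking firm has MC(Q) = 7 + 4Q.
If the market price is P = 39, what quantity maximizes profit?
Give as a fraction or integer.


In perfect competition, profit is maximized where P = MC.
39 = 7 + 4Q
32 = 4Q
Q* = 32/4 = 8

8


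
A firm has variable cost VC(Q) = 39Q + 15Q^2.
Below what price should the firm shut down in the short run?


AVC(Q) = VC(Q)/Q = 39 + 15Q
AVC is increasing in Q, so minimum AVC is at Q -> 0+.
Min AVC = 39
The firm should shut down if P < 39.

39


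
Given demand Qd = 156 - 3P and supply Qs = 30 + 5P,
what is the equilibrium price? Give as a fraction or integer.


At equilibrium, Qd = Qs.
156 - 3P = 30 + 5P
156 - 30 = 3P + 5P
126 = 8P
P* = 126/8 = 63/4

63/4


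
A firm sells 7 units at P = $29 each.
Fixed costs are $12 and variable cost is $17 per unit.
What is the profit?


Total Revenue = P * Q = 29 * 7 = $203
Total Cost = FC + VC*Q = 12 + 17*7 = $131
Profit = TR - TC = 203 - 131 = $72

$72


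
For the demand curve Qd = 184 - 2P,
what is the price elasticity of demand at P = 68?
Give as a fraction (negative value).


dQ/dP = -2
At P = 68: Q = 184 - 2*68 = 48
E = (dQ/dP)(P/Q) = (-2)(68/48) = -17/6

-17/6


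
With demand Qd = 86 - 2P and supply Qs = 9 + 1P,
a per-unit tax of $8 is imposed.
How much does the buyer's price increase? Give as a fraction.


With a per-unit tax, the buyer's price increase depends on relative slopes.
Supply slope: d = 1, Demand slope: b = 2
Buyer's price increase = d * tax / (b + d)
= 1 * 8 / (2 + 1)
= 8 / 3 = 8/3

8/3


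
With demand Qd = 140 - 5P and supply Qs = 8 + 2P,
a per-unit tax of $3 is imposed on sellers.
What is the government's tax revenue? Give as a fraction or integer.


With tax on sellers, new supply: Qs' = 8 + 2(P - 3)
= 2 + 2P
New equilibrium quantity:
Q_new = 290/7
Tax revenue = tax * Q_new = 3 * 290/7 = 870/7

870/7


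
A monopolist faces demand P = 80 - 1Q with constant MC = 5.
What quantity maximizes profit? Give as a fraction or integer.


TR = P*Q = (80 - 1Q)Q = 80Q - 1Q^2
MR = dTR/dQ = 80 - 2Q
Set MR = MC:
80 - 2Q = 5
75 = 2Q
Q* = 75/2 = 75/2

75/2


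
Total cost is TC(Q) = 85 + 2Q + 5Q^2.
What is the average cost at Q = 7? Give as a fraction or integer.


TC(7) = 85 + 2*7 + 5*7^2
TC(7) = 85 + 14 + 245 = 344
AC = TC/Q = 344/7 = 344/7

344/7


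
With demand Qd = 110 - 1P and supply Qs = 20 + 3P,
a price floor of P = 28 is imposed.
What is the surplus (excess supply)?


At P = 28:
Qd = 110 - 1*28 = 82
Qs = 20 + 3*28 = 104
Surplus = Qs - Qd = 104 - 82 = 22

22


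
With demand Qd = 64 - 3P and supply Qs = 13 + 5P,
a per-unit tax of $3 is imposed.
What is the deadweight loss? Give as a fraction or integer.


Pre-tax equilibrium quantity: Q* = 359/8
Post-tax equilibrium quantity: Q_tax = 157/4
Reduction in quantity: Q* - Q_tax = 45/8
DWL = (1/2) * tax * (Q* - Q_tax)
DWL = (1/2) * 3 * 45/8 = 135/16

135/16


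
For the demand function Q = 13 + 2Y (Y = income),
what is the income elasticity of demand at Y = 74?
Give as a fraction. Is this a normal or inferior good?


dQ/dY = 2
At Y = 74: Q = 13 + 2*74 = 161
Ey = (dQ/dY)(Y/Q) = 2 * 74 / 161 = 148/161
Since Ey > 0, this is a normal good.

148/161 (normal good)


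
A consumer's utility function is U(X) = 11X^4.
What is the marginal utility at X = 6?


MU = dU/dX = 11*4*X^(4-1)
MU = 44*X^3
At X = 6:
MU = 44 * 6^3
MU = 44 * 216 = 9504

9504


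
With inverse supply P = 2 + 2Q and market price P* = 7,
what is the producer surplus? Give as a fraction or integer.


Minimum supply price (at Q=0): P_min = 2
Quantity supplied at P* = 7:
Q* = (7 - 2)/2 = 5/2
PS = (1/2) * Q* * (P* - P_min)
PS = (1/2) * 5/2 * (7 - 2)
PS = (1/2) * 5/2 * 5 = 25/4

25/4


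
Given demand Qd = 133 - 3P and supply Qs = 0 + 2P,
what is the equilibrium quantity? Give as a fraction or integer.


First find equilibrium price:
133 - 3P = 0 + 2P
P* = 133/5 = 133/5
Then substitute into demand:
Q* = 133 - 3 * 133/5 = 266/5

266/5


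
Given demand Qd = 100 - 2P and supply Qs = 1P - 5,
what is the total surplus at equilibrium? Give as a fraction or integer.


Find equilibrium: 100 - 2P = 1P - 5
100 + 5 = 3P
P* = 105/3 = 35
Q* = 1*35 - 5 = 30
Inverse demand: P = 50 - Q/2, so P_max = 50
Inverse supply: P = 5 + Q/1, so P_min = 5
CS = (1/2) * 30 * (50 - 35) = 225
PS = (1/2) * 30 * (35 - 5) = 450
TS = CS + PS = 225 + 450 = 675

675


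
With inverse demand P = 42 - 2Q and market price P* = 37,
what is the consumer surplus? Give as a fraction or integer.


Maximum willingness to pay (at Q=0): P_max = 42
Quantity demanded at P* = 37:
Q* = (42 - 37)/2 = 5/2
CS = (1/2) * Q* * (P_max - P*)
CS = (1/2) * 5/2 * (42 - 37)
CS = (1/2) * 5/2 * 5 = 25/4

25/4


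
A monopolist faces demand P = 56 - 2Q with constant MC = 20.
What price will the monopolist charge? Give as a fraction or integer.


MR = 56 - 4Q
Set MR = MC: 56 - 4Q = 20
Q* = 9
Substitute into demand:
P* = 56 - 2*9 = 38

38


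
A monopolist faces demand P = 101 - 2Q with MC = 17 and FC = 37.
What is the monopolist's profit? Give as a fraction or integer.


MR = MC: 101 - 4Q = 17
Q* = 21
P* = 101 - 2*21 = 59
Profit = (P* - MC)*Q* - FC
= (59 - 17)*21 - 37
= 42*21 - 37
= 882 - 37 = 845

845


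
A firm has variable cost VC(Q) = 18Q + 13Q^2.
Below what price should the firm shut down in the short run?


AVC(Q) = VC(Q)/Q = 18 + 13Q
AVC is increasing in Q, so minimum AVC is at Q -> 0+.
Min AVC = 18
The firm should shut down if P < 18.

18


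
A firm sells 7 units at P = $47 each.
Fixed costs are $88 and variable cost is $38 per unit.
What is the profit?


Total Revenue = P * Q = 47 * 7 = $329
Total Cost = FC + VC*Q = 88 + 38*7 = $354
Profit = TR - TC = 329 - 354 = $-25

$-25


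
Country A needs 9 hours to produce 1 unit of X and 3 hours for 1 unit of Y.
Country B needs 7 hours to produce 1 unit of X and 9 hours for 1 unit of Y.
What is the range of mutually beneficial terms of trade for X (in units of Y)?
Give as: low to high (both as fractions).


Opportunity cost of X for Country A = hours_X / hours_Y = 9/3 = 3 units of Y
Opportunity cost of X for Country B = hours_X / hours_Y = 7/9 = 7/9 units of Y
Terms of trade must be between the two opportunity costs.
Range: 7/9 to 3

7/9 to 3


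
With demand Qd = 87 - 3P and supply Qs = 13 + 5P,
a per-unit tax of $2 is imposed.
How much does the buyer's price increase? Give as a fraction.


With a per-unit tax, the buyer's price increase depends on relative slopes.
Supply slope: d = 5, Demand slope: b = 3
Buyer's price increase = d * tax / (b + d)
= 5 * 2 / (3 + 5)
= 10 / 8 = 5/4

5/4


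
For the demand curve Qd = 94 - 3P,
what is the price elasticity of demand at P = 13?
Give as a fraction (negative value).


dQ/dP = -3
At P = 13: Q = 94 - 3*13 = 55
E = (dQ/dP)(P/Q) = (-3)(13/55) = -39/55

-39/55


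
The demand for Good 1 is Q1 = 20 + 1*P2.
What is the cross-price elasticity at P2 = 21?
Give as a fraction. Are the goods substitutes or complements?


dQ1/dP2 = 1
At P2 = 21: Q1 = 20 + 1*21 = 41
Exy = (dQ1/dP2)(P2/Q1) = 1 * 21 / 41 = 21/41
Since Exy > 0, the goods are substitutes.

21/41 (substitutes)


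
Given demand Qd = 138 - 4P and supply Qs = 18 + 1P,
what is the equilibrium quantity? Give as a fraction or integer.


First find equilibrium price:
138 - 4P = 18 + 1P
P* = 120/5 = 24
Then substitute into demand:
Q* = 138 - 4 * 24 = 42

42


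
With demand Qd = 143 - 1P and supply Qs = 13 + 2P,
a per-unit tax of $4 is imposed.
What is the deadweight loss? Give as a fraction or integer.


Pre-tax equilibrium quantity: Q* = 299/3
Post-tax equilibrium quantity: Q_tax = 97
Reduction in quantity: Q* - Q_tax = 8/3
DWL = (1/2) * tax * (Q* - Q_tax)
DWL = (1/2) * 4 * 8/3 = 16/3

16/3


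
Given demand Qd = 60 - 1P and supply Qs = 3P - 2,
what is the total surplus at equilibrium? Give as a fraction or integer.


Find equilibrium: 60 - 1P = 3P - 2
60 + 2 = 4P
P* = 62/4 = 31/2
Q* = 3*31/2 - 2 = 89/2
Inverse demand: P = 60 - Q/1, so P_max = 60
Inverse supply: P = 2/3 + Q/3, so P_min = 2/3
CS = (1/2) * 89/2 * (60 - 31/2) = 7921/8
PS = (1/2) * 89/2 * (31/2 - 2/3) = 7921/24
TS = CS + PS = 7921/8 + 7921/24 = 7921/6

7921/6


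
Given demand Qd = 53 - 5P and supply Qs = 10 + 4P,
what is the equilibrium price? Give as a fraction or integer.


At equilibrium, Qd = Qs.
53 - 5P = 10 + 4P
53 - 10 = 5P + 4P
43 = 9P
P* = 43/9 = 43/9

43/9


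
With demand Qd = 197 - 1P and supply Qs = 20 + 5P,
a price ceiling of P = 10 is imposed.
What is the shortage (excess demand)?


At P = 10:
Qd = 197 - 1*10 = 187
Qs = 20 + 5*10 = 70
Shortage = Qd - Qs = 187 - 70 = 117

117


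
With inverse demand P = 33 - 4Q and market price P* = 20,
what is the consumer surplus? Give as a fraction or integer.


Maximum willingness to pay (at Q=0): P_max = 33
Quantity demanded at P* = 20:
Q* = (33 - 20)/4 = 13/4
CS = (1/2) * Q* * (P_max - P*)
CS = (1/2) * 13/4 * (33 - 20)
CS = (1/2) * 13/4 * 13 = 169/8

169/8


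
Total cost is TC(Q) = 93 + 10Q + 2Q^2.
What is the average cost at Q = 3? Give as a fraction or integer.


TC(3) = 93 + 10*3 + 2*3^2
TC(3) = 93 + 30 + 18 = 141
AC = TC/Q = 141/3 = 47

47


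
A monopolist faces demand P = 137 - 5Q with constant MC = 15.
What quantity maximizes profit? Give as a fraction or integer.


TR = P*Q = (137 - 5Q)Q = 137Q - 5Q^2
MR = dTR/dQ = 137 - 10Q
Set MR = MC:
137 - 10Q = 15
122 = 10Q
Q* = 122/10 = 61/5

61/5


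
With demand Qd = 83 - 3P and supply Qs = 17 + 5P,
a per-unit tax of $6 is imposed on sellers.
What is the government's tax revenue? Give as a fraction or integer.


With tax on sellers, new supply: Qs' = 17 + 5(P - 6)
= 5P - 13
New equilibrium quantity:
Q_new = 47
Tax revenue = tax * Q_new = 6 * 47 = 282

282


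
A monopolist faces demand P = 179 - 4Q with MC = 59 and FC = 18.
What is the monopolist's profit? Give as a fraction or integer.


MR = MC: 179 - 8Q = 59
Q* = 15
P* = 179 - 4*15 = 119
Profit = (P* - MC)*Q* - FC
= (119 - 59)*15 - 18
= 60*15 - 18
= 900 - 18 = 882

882
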